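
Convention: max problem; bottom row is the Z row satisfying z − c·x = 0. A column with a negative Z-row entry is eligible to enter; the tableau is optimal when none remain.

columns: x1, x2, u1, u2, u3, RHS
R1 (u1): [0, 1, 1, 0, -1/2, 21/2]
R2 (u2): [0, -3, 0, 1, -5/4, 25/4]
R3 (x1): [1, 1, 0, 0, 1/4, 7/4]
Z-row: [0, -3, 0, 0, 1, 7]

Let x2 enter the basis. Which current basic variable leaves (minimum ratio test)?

Column x2 entries and ratios — u1: (21/2)/1 = 21/2; u2: -3 ≤ 0, skip; x1: (7/4)/1 = 7/4.
Smallest ratio is 7/4 in the row of x1, so x1 leaves.

x1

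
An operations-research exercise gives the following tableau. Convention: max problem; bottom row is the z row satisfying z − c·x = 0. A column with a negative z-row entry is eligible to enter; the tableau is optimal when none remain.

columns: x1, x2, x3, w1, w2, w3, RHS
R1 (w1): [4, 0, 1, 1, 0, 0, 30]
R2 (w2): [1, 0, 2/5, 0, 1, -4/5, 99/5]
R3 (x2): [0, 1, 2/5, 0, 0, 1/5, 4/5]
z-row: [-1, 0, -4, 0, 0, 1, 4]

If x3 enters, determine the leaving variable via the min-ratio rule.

Column x3 entries and ratios — w1: 30/1 = 30; w2: (99/5)/(2/5) = 99/2; x2: (4/5)/(2/5) = 2.
Smallest ratio is 2 in the row of x2, so x2 leaves.

x2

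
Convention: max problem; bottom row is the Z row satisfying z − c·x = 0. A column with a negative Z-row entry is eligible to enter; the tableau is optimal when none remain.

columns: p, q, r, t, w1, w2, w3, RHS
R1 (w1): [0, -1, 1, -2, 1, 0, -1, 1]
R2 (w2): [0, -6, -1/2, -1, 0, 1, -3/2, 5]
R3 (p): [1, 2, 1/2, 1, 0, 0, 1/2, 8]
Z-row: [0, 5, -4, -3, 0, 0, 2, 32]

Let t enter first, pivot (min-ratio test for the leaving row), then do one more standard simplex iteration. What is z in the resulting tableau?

Ratio test on column t — row 1: entry -2 ≤ 0; row 2: entry -1 ≤ 0; row 3: 8/1 = 8. Minimum is 8 at row 3 (p leaves); pivot element 1.
Pivot on row 3; the Z-row RHS becomes 32 − (-3)·8 = 56.
Next entering variable (most negative Z-row entry -5/2): r.
Ratio test on column r — row 1: 17/2 = 17/2; row 2: entry 0 ≤ 0; row 3: 8/(1/2) = 16. Minimum is 17/2 at row 1 (w1 leaves); pivot element 2.
After the second pivot the Z-row RHS is 56 − (-5/2)·(17/2) = 309/4.

309/4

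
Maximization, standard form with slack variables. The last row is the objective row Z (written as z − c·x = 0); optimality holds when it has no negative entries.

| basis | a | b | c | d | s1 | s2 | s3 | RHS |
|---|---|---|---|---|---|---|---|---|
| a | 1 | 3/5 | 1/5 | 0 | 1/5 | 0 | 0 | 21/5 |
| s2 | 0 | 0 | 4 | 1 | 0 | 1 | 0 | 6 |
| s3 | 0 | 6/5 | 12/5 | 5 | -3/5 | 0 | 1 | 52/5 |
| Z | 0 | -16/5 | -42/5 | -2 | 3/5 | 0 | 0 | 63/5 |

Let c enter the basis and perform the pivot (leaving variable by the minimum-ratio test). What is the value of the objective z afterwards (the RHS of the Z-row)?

Ratio test on column c — row 1: (21/5)/(1/5) = 21; row 2: 6/4 = 3/2; row 3: (52/5)/(12/5) = 13/3. Minimum is 3/2 at row 2 (s2 leaves); pivot element 4.
Pivot on row 2; the Z-row RHS becomes 63/5 − (-42/5)·(3/2) = 126/5.

126/5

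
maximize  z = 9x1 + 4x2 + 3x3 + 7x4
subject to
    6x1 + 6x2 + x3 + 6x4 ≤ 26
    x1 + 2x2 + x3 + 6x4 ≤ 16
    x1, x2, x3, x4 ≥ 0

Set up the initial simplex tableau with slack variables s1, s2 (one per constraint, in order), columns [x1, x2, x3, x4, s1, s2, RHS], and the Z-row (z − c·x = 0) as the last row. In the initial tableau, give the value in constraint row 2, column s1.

0

Slack s1 belongs to constraint 1; its column is the unit vector e_1, so the entry in row 2 is 0.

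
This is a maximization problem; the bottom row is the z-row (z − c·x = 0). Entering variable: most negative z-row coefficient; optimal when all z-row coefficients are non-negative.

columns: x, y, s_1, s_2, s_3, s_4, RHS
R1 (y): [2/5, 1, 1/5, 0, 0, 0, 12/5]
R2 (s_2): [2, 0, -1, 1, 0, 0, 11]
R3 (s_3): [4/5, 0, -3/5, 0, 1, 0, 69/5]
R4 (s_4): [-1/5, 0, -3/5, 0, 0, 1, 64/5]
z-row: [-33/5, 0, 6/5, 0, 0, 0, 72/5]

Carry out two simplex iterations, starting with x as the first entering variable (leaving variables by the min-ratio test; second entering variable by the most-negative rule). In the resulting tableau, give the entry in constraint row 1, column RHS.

1/2

Ratio test on column x — row 1: (12/5)/(2/5) = 6; row 2: 11/2 = 11/2; row 3: (69/5)/(4/5) = 69/4; row 4: entry -1/5 ≤ 0. Minimum is 11/2 at row 2 (s_2 leaves); pivot element 2.
Divide row 2 by 2; eliminate column x from the other rows.
Second iteration: most negative z-row entry is -21/10 in column s_1, so s_1 enters.
Ratio test on column s_1 — row 1: (1/5)/(2/5) = 1/2; row 2: entry -1/2 ≤ 0; row 3: entry -1/5 ≤ 0; row 4: entry -7/10 ≤ 0. Minimum is 1/2 at row 1 (y leaves); pivot element 2/5.
Divide row 1 by 2/5; eliminate column s_1 from the other rows.
After both pivots, the entry at constraint row 1, column RHS is 1/2.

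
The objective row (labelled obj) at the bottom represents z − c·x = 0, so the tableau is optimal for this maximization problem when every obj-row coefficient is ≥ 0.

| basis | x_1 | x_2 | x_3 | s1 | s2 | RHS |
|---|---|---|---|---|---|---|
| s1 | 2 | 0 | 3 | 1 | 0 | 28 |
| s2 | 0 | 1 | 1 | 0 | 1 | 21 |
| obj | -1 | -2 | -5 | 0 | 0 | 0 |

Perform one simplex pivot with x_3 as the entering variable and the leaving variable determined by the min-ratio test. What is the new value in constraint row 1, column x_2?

0

Ratio test on column x_3 — row 1: 28/3 = 28/3; row 2: 21/1 = 21. Minimum is 28/3 at row 1 (s1 leaves); pivot element 3.
Divide row 1 by 3; eliminate column x_3 from the other rows.
In the new row 1, the x_2 entry is the old entry divided by the pivot: 0/3 = 0.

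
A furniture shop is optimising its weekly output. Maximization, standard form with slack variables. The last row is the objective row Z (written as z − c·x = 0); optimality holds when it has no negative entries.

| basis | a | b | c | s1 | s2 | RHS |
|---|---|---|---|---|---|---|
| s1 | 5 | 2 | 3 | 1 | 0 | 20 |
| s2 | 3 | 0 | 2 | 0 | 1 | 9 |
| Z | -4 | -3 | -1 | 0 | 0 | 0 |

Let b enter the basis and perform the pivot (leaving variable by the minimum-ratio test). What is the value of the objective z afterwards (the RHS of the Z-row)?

30

Ratio test on column b — row 1: 20/2 = 10; row 2: entry 0 ≤ 0. Minimum is 10 at row 1 (s1 leaves); pivot element 2.
Pivot on row 1; the Z-row RHS becomes 0 − (-3)·10 = 30.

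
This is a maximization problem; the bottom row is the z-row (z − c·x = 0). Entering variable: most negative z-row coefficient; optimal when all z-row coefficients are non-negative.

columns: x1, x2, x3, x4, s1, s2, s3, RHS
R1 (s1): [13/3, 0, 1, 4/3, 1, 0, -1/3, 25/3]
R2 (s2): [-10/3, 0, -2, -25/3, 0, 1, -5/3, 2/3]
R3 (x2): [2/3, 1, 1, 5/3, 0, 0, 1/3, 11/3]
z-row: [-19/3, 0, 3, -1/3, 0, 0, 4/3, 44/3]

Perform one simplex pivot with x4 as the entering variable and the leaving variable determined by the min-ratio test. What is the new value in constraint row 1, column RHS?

27/5

Ratio test on column x4 — row 1: (25/3)/(4/3) = 25/4; row 2: entry -25/3 ≤ 0; row 3: (11/3)/(5/3) = 11/5. Minimum is 11/5 at row 3 (x2 leaves); pivot element 5/3.
Divide row 3 by 5/3; eliminate column x4 from the other rows.
Row 1 update in column RHS: 25/3 − (4/3)·(11/5) = 27/5.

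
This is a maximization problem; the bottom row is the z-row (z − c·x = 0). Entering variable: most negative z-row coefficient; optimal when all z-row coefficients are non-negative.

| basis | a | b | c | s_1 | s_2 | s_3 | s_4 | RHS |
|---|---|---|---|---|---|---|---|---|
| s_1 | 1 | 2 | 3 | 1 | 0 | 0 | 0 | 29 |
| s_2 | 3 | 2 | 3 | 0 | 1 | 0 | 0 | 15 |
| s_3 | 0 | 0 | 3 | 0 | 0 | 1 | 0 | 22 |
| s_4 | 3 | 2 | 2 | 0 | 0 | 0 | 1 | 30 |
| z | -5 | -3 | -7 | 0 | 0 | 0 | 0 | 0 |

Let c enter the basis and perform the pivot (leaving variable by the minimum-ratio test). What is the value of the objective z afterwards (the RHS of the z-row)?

Ratio test on column c — row 1: 29/3 = 29/3; row 2: 15/3 = 5; row 3: 22/3 = 22/3; row 4: 30/2 = 15. Minimum is 5 at row 2 (s_2 leaves); pivot element 3.
Pivot on row 2; the z-row RHS becomes 0 − (-7)·5 = 35.

35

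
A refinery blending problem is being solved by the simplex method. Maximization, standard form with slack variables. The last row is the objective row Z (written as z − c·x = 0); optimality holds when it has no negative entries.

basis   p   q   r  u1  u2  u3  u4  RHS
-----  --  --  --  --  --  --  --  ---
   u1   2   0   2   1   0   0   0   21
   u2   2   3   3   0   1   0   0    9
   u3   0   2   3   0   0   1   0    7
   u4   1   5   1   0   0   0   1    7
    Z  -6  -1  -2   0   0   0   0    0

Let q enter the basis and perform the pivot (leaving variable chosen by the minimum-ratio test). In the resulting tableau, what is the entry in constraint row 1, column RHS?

21

Ratio test on column q — row 1: entry 0 ≤ 0; row 2: 9/3 = 3; row 3: 7/2 = 7/2; row 4: 7/5 = 7/5. Minimum is 7/5 at row 4 (u4 leaves); pivot element 5.
Divide row 4 by 5; eliminate column q from the other rows.
Row 1 update in column RHS: 21 − 0·(7/5) = 21.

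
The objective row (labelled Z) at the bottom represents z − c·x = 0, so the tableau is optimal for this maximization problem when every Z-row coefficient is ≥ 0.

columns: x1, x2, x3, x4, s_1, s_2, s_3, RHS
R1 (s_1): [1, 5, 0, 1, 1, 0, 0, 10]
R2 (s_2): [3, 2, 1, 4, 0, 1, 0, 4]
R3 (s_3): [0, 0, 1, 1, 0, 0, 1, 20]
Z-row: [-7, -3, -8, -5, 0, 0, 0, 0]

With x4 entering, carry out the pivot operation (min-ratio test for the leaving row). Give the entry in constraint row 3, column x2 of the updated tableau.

Ratio test on column x4 — row 1: 10/1 = 10; row 2: 4/4 = 1; row 3: 20/1 = 20. Minimum is 1 at row 2 (s_2 leaves); pivot element 4.
Divide row 2 by 4; eliminate column x4 from the other rows.
Row 3 update in column x2: 0 − 1·(1/2) = -1/2.

-1/2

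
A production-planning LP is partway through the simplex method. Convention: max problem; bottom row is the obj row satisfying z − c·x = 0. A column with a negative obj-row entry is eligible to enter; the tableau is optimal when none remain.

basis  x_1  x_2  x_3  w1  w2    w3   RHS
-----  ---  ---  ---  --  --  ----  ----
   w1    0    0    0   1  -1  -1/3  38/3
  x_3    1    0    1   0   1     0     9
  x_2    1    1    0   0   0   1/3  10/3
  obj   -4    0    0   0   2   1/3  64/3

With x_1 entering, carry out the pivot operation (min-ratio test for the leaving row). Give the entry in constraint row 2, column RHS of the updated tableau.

17/3

Ratio test on column x_1 — row 1: entry 0 ≤ 0; row 2: 9/1 = 9; row 3: (10/3)/1 = 10/3. Minimum is 10/3 at row 3 (x_2 leaves); pivot element 1.
Divide row 3 by 1; eliminate column x_1 from the other rows.
Row 2 update in column RHS: 9 − 1·(10/3) = 17/3.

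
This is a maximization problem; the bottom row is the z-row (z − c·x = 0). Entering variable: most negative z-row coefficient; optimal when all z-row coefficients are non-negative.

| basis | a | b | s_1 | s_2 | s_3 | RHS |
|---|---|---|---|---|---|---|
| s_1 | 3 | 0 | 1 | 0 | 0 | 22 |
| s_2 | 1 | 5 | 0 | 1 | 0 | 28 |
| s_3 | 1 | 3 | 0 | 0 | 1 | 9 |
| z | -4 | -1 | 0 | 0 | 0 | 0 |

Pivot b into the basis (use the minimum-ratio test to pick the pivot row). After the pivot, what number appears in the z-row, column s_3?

Ratio test on column b — row 1: entry 0 ≤ 0; row 2: 28/5 = 28/5; row 3: 9/3 = 3. Minimum is 3 at row 3 (s_3 leaves); pivot element 3.
Divide row 3 by 3; eliminate column b from the other rows.
z-row update in column s_3: 0 − (-1)·(1/3) = 1/3.

1/3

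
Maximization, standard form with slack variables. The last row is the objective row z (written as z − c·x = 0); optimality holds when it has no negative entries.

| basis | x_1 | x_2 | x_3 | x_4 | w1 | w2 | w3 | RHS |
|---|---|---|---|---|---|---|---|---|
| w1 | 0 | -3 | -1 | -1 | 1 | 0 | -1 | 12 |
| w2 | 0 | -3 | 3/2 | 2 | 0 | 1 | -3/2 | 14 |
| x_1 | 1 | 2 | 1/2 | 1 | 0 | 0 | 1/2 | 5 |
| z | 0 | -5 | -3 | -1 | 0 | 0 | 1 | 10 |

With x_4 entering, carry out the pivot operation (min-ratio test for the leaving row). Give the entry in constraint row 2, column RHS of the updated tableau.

Ratio test on column x_4 — row 1: entry -1 ≤ 0; row 2: 14/2 = 7; row 3: 5/1 = 5. Minimum is 5 at row 3 (x_1 leaves); pivot element 1.
Divide row 3 by 1; eliminate column x_4 from the other rows.
Row 2 update in column RHS: 14 − 2·5 = 4.

4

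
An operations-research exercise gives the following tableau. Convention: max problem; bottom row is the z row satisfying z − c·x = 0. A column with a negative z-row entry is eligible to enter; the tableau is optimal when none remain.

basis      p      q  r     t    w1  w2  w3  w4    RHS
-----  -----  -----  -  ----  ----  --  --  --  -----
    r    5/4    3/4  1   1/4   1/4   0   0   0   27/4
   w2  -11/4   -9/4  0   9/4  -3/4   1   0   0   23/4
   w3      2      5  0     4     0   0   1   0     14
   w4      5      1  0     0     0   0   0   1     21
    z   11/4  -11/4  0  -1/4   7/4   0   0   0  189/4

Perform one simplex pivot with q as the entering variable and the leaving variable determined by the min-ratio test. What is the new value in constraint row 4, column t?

-4/5

Ratio test on column q — row 1: (27/4)/(3/4) = 9; row 2: entry -9/4 ≤ 0; row 3: 14/5 = 14/5; row 4: 21/1 = 21. Minimum is 14/5 at row 3 (w3 leaves); pivot element 5.
Divide row 3 by 5; eliminate column q from the other rows.
Row 4 update in column t: 0 − 1·(4/5) = -4/5.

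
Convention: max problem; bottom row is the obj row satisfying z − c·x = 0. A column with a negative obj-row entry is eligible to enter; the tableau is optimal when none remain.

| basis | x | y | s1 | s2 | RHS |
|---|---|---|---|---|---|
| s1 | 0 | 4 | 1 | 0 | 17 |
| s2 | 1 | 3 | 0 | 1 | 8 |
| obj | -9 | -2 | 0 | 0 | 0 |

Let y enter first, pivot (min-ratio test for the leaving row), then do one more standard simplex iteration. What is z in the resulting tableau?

72

Ratio test on column y — row 1: 17/4 = 17/4; row 2: 8/3 = 8/3. Minimum is 8/3 at row 2 (s2 leaves); pivot element 3.
Pivot on row 2; the obj-row RHS becomes 0 − (-2)·(8/3) = 16/3.
Next entering variable (most negative obj-row entry -25/3): x.
Ratio test on column x — row 1: entry -4/3 ≤ 0; row 2: (8/3)/(1/3) = 8. Minimum is 8 at row 2 (y leaves); pivot element 1/3.
After the second pivot the obj-row RHS is 16/3 − (-25/3)·8 = 72.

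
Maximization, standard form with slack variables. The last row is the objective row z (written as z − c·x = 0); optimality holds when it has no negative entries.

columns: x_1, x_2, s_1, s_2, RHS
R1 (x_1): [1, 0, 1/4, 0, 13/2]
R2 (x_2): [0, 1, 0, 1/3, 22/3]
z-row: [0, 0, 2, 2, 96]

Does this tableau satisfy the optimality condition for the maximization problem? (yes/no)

yes

Every z-row coefficient is ≥ 0, so the tableau is optimal.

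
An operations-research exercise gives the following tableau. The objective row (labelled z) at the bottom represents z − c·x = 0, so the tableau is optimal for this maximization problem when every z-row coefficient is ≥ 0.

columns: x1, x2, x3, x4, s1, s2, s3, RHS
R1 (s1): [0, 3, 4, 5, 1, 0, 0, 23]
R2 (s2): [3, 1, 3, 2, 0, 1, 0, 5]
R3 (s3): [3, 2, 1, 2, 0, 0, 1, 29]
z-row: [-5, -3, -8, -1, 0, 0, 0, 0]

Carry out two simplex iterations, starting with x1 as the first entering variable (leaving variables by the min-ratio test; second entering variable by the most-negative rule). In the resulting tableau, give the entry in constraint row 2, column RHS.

Ratio test on column x1 — row 1: entry 0 ≤ 0; row 2: 5/3 = 5/3; row 3: 29/3 = 29/3. Minimum is 5/3 at row 2 (s2 leaves); pivot element 3.
Divide row 2 by 3; eliminate column x1 from the other rows.
Second iteration: most negative z-row entry is -3 in column x3, so x3 enters.
Ratio test on column x3 — row 1: 23/4 = 23/4; row 2: (5/3)/1 = 5/3; row 3: entry -2 ≤ 0. Minimum is 5/3 at row 2 (x1 leaves); pivot element 1.
Divide row 2 by 1; eliminate column x3 from the other rows.
After both pivots, the entry at constraint row 2, column RHS is 5/3.

5/3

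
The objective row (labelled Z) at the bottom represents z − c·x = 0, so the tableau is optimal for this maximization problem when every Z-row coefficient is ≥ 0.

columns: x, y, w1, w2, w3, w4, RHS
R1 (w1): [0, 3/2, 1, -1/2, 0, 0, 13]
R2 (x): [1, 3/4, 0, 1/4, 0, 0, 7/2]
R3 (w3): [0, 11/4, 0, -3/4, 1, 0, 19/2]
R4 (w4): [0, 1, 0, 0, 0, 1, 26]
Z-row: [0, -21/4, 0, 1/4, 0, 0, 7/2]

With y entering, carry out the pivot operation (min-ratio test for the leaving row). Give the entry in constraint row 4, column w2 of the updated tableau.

Ratio test on column y — row 1: 13/(3/2) = 26/3; row 2: (7/2)/(3/4) = 14/3; row 3: (19/2)/(11/4) = 38/11; row 4: 26/1 = 26. Minimum is 38/11 at row 3 (w3 leaves); pivot element 11/4.
Divide row 3 by 11/4; eliminate column y from the other rows.
Row 4 update in column w2: 0 − 1·(-3/11) = 3/11.

3/11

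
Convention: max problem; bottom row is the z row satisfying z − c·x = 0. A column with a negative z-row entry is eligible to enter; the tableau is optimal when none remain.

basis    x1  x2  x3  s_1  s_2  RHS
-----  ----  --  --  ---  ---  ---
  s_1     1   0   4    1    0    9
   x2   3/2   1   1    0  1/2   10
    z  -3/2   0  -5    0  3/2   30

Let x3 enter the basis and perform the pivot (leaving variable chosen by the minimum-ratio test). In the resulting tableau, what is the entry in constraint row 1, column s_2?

0

Ratio test on column x3 — row 1: 9/4 = 9/4; row 2: 10/1 = 10. Minimum is 9/4 at row 1 (s_1 leaves); pivot element 4.
Divide row 1 by 4; eliminate column x3 from the other rows.
In the new row 1, the s_2 entry is the old entry divided by the pivot: 0/4 = 0.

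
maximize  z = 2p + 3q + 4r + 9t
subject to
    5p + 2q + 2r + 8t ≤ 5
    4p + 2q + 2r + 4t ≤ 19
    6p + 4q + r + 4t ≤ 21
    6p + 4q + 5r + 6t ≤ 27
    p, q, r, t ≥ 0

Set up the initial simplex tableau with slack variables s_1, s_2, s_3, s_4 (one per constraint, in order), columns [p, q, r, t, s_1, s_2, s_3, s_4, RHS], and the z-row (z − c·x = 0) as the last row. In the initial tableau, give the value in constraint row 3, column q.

Constraint 3 has coefficient 4 on q.

4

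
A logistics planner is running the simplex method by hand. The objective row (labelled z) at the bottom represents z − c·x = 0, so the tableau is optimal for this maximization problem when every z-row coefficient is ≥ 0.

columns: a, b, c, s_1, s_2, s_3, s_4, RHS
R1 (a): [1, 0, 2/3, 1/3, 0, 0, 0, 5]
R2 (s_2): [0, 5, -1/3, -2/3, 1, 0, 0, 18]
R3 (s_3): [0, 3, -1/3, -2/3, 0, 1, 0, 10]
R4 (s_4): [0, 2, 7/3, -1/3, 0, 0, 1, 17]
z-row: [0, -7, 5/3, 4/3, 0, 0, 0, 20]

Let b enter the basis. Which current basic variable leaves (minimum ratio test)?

s_3

Column b entries and ratios — a: 0 ≤ 0, skip; s_2: 18/5 = 18/5; s_3: 10/3 = 10/3; s_4: 17/2 = 17/2.
Smallest ratio is 10/3 in the row of s_3, so s_3 leaves.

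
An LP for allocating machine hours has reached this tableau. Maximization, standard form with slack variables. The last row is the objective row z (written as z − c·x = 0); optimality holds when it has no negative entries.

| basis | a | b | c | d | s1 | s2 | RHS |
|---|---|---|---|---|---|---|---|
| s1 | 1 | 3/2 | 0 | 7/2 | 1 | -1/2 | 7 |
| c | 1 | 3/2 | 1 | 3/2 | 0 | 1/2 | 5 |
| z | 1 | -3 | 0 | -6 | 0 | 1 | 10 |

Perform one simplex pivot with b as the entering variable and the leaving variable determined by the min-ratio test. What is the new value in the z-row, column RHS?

Ratio test on column b — row 1: 7/(3/2) = 14/3; row 2: 5/(3/2) = 10/3. Minimum is 10/3 at row 2 (c leaves); pivot element 3/2.
Divide row 2 by 3/2; eliminate column b from the other rows.
z-row update in column RHS: 10 − (-3)·(10/3) = 20.

20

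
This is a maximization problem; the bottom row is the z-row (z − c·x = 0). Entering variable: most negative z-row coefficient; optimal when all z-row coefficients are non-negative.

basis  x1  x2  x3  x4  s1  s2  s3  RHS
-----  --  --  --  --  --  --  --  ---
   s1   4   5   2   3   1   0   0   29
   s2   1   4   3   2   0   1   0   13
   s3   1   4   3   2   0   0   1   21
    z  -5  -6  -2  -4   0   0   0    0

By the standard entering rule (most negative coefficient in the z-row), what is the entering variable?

x2

Negative z-row entries: x1: -5, x2: -6, x3: -2, x4: -4.
The most negative is -6 in column x2, so x2 enters.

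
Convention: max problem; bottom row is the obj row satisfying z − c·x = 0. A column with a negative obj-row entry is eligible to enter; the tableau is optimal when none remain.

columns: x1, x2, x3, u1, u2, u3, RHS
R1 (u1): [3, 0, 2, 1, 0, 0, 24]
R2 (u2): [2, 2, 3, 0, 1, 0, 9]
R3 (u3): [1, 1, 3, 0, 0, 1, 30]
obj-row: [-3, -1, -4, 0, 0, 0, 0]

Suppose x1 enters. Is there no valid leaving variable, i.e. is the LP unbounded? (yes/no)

Column x1 has positive entries in row(s) 1, 2, 3, so the ratio test bounds it — not unbounded.

no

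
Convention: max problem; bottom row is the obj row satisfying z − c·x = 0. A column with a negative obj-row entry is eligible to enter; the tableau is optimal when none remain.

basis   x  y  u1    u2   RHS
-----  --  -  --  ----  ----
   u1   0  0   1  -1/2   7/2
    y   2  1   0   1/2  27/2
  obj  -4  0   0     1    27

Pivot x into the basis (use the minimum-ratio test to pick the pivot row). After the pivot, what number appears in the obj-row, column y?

2

Ratio test on column x — row 1: entry 0 ≤ 0; row 2: (27/2)/2 = 27/4. Minimum is 27/4 at row 2 (y leaves); pivot element 2.
Divide row 2 by 2; eliminate column x from the other rows.
obj-row update in column y: 0 − (-4)·(1/2) = 2.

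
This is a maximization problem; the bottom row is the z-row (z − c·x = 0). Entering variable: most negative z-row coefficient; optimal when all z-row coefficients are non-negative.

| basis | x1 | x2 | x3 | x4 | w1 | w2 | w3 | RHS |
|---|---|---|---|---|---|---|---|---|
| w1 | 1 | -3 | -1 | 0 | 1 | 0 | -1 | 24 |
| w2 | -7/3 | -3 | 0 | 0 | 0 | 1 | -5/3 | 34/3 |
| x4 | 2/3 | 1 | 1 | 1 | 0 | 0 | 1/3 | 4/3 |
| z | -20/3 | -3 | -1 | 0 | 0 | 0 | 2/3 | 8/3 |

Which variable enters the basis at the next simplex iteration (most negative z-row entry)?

x1

Negative z-row entries: x1: -20/3, x2: -3, x3: -1.
The most negative is -20/3 in column x1, so x1 enters.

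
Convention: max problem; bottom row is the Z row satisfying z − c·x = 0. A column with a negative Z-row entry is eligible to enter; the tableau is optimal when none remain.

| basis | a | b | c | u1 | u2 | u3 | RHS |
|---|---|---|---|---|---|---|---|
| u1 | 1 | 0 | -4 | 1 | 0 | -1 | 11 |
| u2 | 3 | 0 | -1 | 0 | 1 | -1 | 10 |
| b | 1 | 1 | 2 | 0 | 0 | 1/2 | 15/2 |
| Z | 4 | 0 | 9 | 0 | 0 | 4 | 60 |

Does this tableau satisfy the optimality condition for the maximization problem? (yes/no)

Every Z-row coefficient is ≥ 0, so the tableau is optimal.

yes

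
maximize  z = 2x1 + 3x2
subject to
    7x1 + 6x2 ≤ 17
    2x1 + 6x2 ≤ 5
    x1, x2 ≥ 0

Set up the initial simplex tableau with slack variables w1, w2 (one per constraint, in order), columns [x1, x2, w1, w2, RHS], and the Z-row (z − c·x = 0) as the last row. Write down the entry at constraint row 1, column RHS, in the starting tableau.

The RHS of constraint 1 is b_1 = 17.

17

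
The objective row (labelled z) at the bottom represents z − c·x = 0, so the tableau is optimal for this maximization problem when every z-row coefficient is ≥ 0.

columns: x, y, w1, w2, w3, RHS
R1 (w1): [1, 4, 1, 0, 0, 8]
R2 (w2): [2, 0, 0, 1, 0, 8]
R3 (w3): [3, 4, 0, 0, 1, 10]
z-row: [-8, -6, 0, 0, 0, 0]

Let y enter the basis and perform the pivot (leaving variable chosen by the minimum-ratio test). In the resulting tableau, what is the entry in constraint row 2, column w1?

Ratio test on column y — row 1: 8/4 = 2; row 2: entry 0 ≤ 0; row 3: 10/4 = 5/2. Minimum is 2 at row 1 (w1 leaves); pivot element 4.
Divide row 1 by 4; eliminate column y from the other rows.
Row 2 update in column w1: 0 − 0·(1/4) = 0.

0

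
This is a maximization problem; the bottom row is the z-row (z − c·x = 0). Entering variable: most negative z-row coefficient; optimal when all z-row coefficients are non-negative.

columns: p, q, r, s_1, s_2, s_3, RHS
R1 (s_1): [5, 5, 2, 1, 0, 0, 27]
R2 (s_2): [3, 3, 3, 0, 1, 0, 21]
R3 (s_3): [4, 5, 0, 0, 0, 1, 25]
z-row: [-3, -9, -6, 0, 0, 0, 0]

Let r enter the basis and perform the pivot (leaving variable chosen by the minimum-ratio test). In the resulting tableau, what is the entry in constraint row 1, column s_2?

Ratio test on column r — row 1: 27/2 = 27/2; row 2: 21/3 = 7; row 3: entry 0 ≤ 0. Minimum is 7 at row 2 (s_2 leaves); pivot element 3.
Divide row 2 by 3; eliminate column r from the other rows.
Row 1 update in column s_2: 0 − 2·(1/3) = -2/3.

-2/3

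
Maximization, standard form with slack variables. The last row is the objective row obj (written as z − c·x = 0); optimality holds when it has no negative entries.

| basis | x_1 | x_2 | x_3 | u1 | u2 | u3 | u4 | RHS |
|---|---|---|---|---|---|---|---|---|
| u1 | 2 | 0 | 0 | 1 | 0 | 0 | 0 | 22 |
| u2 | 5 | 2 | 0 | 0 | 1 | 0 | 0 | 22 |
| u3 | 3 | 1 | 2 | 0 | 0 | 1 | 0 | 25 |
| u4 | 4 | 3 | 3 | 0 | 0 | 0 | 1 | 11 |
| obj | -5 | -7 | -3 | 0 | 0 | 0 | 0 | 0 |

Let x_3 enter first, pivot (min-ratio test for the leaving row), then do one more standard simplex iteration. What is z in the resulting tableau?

77/3

Ratio test on column x_3 — row 1: entry 0 ≤ 0; row 2: entry 0 ≤ 0; row 3: 25/2 = 25/2; row 4: 11/3 = 11/3. Minimum is 11/3 at row 4 (u4 leaves); pivot element 3.
Pivot on row 4; the obj-row RHS becomes 0 − (-3)·(11/3) = 11.
Next entering variable (most negative obj-row entry -4): x_2.
Ratio test on column x_2 — row 1: entry 0 ≤ 0; row 2: 22/2 = 11; row 3: entry -1 ≤ 0; row 4: (11/3)/1 = 11/3. Minimum is 11/3 at row 4 (x_3 leaves); pivot element 1.
After the second pivot the obj-row RHS is 11 − (-4)·(11/3) = 77/3.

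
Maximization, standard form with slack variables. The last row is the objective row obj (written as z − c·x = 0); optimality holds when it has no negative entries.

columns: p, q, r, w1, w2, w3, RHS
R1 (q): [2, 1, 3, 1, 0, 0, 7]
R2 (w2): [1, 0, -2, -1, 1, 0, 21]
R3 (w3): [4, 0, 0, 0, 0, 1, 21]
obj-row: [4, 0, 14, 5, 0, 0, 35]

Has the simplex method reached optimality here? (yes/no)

yes

Every obj-row coefficient is ≥ 0, so the tableau is optimal.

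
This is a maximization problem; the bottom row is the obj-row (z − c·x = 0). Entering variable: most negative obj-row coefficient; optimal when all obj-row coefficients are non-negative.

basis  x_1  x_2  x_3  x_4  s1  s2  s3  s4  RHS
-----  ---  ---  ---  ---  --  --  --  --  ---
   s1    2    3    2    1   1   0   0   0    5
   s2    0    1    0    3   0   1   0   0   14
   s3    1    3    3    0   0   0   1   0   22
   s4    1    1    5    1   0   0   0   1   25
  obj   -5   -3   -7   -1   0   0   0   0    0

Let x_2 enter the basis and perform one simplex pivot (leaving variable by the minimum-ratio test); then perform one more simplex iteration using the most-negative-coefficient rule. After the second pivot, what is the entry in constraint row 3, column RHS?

29/2

Ratio test on column x_2 — row 1: 5/3 = 5/3; row 2: 14/1 = 14; row 3: 22/3 = 22/3; row 4: 25/1 = 25. Minimum is 5/3 at row 1 (s1 leaves); pivot element 3.
Divide row 1 by 3; eliminate column x_2 from the other rows.
Second iteration: most negative obj-row entry is -5 in column x_3, so x_3 enters.
Ratio test on column x_3 — row 1: (5/3)/(2/3) = 5/2; row 2: entry -2/3 ≤ 0; row 3: 17/1 = 17; row 4: (70/3)/(13/3) = 70/13. Minimum is 5/2 at row 1 (x_2 leaves); pivot element 2/3.
Divide row 1 by 2/3; eliminate column x_3 from the other rows.
After both pivots, the entry at constraint row 3, column RHS is 29/2.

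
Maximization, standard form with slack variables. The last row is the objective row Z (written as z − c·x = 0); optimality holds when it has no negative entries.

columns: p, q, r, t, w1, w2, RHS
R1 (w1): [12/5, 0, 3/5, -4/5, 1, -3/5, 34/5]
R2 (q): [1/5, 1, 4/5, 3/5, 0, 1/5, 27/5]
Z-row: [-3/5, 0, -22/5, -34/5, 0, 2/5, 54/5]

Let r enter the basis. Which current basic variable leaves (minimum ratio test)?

Column r entries and ratios — w1: (34/5)/(3/5) = 34/3; q: (27/5)/(4/5) = 27/4.
Smallest ratio is 27/4 in the row of q, so q leaves.

q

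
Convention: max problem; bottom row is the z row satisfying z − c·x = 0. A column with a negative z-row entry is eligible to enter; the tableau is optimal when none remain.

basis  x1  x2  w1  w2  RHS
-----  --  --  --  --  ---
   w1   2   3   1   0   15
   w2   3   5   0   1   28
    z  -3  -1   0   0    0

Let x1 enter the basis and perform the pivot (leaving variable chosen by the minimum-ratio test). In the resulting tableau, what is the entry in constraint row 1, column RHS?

Ratio test on column x1 — row 1: 15/2 = 15/2; row 2: 28/3 = 28/3. Minimum is 15/2 at row 1 (w1 leaves); pivot element 2.
Divide row 1 by 2; eliminate column x1 from the other rows.
In the new row 1, the RHS entry is the old entry divided by the pivot: 15/2 = 15/2.

15/2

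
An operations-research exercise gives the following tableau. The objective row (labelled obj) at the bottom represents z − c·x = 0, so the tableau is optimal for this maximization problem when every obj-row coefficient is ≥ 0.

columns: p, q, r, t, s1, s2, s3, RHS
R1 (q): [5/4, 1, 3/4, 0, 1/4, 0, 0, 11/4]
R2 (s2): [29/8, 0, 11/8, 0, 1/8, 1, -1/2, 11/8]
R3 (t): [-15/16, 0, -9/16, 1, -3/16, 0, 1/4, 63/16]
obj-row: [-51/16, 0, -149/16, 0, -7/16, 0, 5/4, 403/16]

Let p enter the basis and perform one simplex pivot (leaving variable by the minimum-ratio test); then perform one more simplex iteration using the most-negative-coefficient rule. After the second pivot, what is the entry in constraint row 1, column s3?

3/11

Ratio test on column p — row 1: (11/4)/(5/4) = 11/5; row 2: (11/8)/(29/8) = 11/29; row 3: entry -15/16 ≤ 0. Minimum is 11/29 at row 2 (s2 leaves); pivot element 29/8.
Divide row 2 by 29/8; eliminate column p from the other rows.
Second iteration: most negative obj-row entry is -235/29 in column r, so r enters.
Ratio test on column r — row 1: (66/29)/(8/29) = 33/4; row 2: (11/29)/(11/29) = 1; row 3: entry -6/29 ≤ 0. Minimum is 1 at row 2 (p leaves); pivot element 11/29.
Divide row 2 by 11/29; eliminate column r from the other rows.
After both pivots, the entry at constraint row 1, column s3 is 3/11.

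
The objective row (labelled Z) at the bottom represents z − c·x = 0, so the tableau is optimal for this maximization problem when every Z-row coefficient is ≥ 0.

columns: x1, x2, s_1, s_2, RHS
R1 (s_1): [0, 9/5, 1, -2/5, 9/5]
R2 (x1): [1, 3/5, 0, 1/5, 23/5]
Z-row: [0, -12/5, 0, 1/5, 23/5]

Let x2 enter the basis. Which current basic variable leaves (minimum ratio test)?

Column x2 entries and ratios — s_1: (9/5)/(9/5) = 1; x1: (23/5)/(3/5) = 23/3.
Smallest ratio is 1 in the row of s_1, so s_1 leaves.

s_1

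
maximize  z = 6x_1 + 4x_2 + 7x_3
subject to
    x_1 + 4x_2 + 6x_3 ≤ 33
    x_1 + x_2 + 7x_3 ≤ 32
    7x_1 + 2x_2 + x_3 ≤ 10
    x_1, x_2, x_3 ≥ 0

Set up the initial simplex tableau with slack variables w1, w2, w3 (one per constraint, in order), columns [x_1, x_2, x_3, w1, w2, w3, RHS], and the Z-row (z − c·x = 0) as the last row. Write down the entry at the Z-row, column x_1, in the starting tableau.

-6

The Z-row carries the negated objective coefficients: the x_1 entry is -6.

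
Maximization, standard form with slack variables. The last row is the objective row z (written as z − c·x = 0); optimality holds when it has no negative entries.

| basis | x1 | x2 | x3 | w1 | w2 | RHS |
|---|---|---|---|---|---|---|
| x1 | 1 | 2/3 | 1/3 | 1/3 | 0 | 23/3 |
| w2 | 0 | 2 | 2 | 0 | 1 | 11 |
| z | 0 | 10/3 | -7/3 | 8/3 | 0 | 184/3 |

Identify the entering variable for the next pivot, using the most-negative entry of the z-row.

Negative z-row entries: x3: -7/3.
The most negative is -7/3 in column x3, so x3 enters.

x3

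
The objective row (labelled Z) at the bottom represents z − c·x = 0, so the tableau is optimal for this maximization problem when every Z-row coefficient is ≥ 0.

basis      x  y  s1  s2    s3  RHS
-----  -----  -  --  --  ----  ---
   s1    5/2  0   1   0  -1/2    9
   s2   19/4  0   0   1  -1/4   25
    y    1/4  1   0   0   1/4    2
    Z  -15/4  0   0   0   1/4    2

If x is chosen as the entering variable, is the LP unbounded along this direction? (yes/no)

Column x has positive entries in row(s) 1, 2, 3, so the ratio test bounds it — not unbounded.

no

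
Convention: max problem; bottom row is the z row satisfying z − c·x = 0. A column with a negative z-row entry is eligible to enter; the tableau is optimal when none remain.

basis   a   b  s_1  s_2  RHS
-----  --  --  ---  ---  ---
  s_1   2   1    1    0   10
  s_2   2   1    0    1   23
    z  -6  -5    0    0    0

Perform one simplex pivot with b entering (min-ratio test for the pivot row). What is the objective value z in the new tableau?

50

Ratio test on column b — row 1: 10/1 = 10; row 2: 23/1 = 23. Minimum is 10 at row 1 (s_1 leaves); pivot element 1.
Pivot on row 1; the z-row RHS becomes 0 − (-5)·10 = 50.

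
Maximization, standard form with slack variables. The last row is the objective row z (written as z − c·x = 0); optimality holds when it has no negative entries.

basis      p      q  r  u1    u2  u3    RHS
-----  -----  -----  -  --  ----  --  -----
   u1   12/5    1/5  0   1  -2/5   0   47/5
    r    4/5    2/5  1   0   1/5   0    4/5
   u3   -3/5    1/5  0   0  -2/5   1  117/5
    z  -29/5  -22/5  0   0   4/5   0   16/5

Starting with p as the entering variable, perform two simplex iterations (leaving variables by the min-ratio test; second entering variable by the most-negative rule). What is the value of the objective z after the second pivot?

12

Ratio test on column p — row 1: (47/5)/(12/5) = 47/12; row 2: (4/5)/(4/5) = 1; row 3: entry -3/5 ≤ 0. Minimum is 1 at row 2 (r leaves); pivot element 4/5.
Pivot on row 2; the z-row RHS becomes 16/5 − (-29/5)·1 = 9.
Next entering variable (most negative z-row entry -3/2): q.
Ratio test on column q — row 1: entry -1 ≤ 0; row 2: 1/(1/2) = 2; row 3: 24/(1/2) = 48. Minimum is 2 at row 2 (p leaves); pivot element 1/2.
After the second pivot the z-row RHS is 9 − (-3/2)·2 = 12.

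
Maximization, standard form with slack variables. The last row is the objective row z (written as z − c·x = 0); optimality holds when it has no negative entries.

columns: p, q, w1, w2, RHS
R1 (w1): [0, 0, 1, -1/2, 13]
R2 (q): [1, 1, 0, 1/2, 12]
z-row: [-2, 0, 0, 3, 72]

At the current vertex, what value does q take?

q is basic (row 2); its value is the RHS of that row, 12.

12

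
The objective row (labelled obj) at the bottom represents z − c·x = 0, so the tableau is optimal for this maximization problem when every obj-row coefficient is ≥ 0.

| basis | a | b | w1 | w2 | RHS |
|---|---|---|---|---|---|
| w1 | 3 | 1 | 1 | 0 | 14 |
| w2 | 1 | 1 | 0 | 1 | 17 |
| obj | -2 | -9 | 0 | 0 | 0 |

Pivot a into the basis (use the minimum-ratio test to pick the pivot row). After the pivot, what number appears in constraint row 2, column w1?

Ratio test on column a — row 1: 14/3 = 14/3; row 2: 17/1 = 17. Minimum is 14/3 at row 1 (w1 leaves); pivot element 3.
Divide row 1 by 3; eliminate column a from the other rows.
Row 2 update in column w1: 0 − 1·(1/3) = -1/3.

-1/3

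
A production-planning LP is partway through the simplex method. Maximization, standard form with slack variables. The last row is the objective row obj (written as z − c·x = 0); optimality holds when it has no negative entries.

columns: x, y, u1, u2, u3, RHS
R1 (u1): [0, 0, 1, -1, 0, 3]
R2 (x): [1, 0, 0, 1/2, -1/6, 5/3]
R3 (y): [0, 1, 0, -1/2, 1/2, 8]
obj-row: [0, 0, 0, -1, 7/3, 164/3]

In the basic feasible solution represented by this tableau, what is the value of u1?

u1 is basic (row 1); its value is the RHS of that row, 3.

3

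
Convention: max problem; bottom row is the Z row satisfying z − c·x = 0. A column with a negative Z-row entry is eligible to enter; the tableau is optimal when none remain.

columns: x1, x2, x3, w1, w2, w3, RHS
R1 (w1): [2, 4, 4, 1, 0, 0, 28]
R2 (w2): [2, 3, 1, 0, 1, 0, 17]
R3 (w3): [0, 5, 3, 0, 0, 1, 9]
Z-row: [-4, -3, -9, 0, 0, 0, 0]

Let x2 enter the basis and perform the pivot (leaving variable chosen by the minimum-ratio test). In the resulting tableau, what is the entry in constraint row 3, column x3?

Ratio test on column x2 — row 1: 28/4 = 7; row 2: 17/3 = 17/3; row 3: 9/5 = 9/5. Minimum is 9/5 at row 3 (w3 leaves); pivot element 5.
Divide row 3 by 5; eliminate column x2 from the other rows.
In the new row 3, the x3 entry is the old entry divided by the pivot: 3/5 = 3/5.

3/5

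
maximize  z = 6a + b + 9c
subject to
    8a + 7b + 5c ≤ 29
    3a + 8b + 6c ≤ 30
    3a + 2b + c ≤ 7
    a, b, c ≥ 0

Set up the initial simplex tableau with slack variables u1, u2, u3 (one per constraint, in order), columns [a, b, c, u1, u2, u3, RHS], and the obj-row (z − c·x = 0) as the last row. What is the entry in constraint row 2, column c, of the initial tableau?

Constraint 2 has coefficient 6 on c.

6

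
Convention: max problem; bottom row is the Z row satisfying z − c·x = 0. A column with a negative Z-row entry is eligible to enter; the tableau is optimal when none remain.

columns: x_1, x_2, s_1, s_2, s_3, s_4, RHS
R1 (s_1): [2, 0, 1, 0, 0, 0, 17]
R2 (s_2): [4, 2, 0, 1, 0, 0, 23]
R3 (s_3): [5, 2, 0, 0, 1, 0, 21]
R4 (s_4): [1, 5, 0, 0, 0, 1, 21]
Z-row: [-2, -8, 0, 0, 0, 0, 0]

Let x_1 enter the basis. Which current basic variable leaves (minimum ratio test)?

s_3

Column x_1 entries and ratios — s_1: 17/2 = 17/2; s_2: 23/4 = 23/4; s_3: 21/5 = 21/5; s_4: 21/1 = 21.
Smallest ratio is 21/5 in the row of s_3, so s_3 leaves.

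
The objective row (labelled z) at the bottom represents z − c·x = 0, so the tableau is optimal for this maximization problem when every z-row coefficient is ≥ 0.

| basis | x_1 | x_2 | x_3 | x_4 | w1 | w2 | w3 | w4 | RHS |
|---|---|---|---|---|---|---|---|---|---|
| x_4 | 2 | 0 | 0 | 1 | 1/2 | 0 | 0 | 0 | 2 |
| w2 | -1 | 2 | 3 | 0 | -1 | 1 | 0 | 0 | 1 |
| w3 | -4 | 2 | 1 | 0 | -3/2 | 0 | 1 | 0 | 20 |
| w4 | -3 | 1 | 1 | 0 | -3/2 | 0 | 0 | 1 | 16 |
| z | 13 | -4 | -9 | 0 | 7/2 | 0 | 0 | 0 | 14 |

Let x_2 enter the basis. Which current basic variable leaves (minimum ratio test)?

Column x_2 entries and ratios — x_4: 0 ≤ 0, skip; w2: 1/2 = 1/2; w3: 20/2 = 10; w4: 16/1 = 16.
Smallest ratio is 1/2 in the row of w2, so w2 leaves.

w2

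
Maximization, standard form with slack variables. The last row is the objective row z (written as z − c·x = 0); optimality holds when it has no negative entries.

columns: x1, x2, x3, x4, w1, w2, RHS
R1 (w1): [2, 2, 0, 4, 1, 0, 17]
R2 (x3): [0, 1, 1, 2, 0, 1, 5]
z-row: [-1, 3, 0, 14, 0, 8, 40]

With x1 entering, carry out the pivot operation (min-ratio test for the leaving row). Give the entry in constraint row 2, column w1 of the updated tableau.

Ratio test on column x1 — row 1: 17/2 = 17/2; row 2: entry 0 ≤ 0. Minimum is 17/2 at row 1 (w1 leaves); pivot element 2.
Divide row 1 by 2; eliminate column x1 from the other rows.
Row 2 update in column w1: 0 − 0·(1/2) = 0.

0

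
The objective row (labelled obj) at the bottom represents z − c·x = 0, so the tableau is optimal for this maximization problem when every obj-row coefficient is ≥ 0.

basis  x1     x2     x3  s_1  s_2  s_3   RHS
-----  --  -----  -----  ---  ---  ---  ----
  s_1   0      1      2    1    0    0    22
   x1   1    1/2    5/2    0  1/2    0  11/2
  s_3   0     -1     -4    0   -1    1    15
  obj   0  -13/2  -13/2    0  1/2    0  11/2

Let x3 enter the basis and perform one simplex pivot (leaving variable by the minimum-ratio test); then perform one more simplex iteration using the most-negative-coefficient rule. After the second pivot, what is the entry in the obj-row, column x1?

13

Ratio test on column x3 — row 1: 22/2 = 11; row 2: (11/2)/(5/2) = 11/5; row 3: entry -4 ≤ 0. Minimum is 11/5 at row 2 (x1 leaves); pivot element 5/2.
Divide row 2 by 5/2; eliminate column x3 from the other rows.
Second iteration: most negative obj-row entry is -26/5 in column x2, so x2 enters.
Ratio test on column x2 — row 1: (88/5)/(3/5) = 88/3; row 2: (11/5)/(1/5) = 11; row 3: entry -1/5 ≤ 0. Minimum is 11 at row 2 (x3 leaves); pivot element 1/5.
Divide row 2 by 1/5; eliminate column x2 from the other rows.
After both pivots, the entry at the obj-row, column x1 is 13.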